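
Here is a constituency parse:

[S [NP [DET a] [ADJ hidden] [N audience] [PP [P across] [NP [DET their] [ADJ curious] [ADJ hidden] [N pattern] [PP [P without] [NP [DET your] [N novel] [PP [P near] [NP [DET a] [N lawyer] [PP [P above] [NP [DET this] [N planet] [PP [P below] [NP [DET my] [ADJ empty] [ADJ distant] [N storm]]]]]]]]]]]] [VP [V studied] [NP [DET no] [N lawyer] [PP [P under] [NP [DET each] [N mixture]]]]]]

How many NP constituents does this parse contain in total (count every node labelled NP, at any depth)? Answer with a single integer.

8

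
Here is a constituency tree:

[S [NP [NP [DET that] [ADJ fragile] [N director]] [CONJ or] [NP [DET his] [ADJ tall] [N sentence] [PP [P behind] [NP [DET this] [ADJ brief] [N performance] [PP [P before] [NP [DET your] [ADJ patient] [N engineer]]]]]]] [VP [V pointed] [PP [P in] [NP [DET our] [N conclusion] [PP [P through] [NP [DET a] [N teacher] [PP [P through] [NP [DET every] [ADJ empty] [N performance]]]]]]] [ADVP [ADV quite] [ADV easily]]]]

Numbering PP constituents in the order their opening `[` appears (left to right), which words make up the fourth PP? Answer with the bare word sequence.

The PP opening brackets appear, in order, over: "behind this brief performance before your patient engineer"; "before your patient engineer"; "in our conclusion through a teacher through every empty performance"; "through a teacher through every empty performance"; "through every empty performance". The fourth one spans "through a teacher through every empty performance".

through a teacher through every empty performance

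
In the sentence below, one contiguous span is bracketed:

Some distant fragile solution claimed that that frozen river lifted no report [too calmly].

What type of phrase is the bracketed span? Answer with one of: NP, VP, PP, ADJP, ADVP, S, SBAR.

ADVP

The span is built around the adverb "calmly" — an adverb phrase (ADVP).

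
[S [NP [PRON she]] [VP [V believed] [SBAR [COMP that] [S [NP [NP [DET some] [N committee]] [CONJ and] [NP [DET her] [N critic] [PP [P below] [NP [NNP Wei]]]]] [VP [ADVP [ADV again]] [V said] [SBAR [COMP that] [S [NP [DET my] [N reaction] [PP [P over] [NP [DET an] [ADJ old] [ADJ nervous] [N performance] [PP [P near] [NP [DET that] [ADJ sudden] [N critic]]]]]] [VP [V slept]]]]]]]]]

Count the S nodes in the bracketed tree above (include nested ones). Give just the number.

Scanning left to right, an opening `[S` appears at word positions 1, 4, 14 — 3 in total.

3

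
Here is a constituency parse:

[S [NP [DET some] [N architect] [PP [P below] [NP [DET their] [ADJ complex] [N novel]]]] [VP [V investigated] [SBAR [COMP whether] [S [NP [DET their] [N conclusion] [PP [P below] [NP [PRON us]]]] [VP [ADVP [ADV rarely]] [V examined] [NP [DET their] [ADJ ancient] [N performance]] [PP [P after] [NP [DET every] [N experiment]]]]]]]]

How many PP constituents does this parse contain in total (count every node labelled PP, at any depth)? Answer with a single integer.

Listing each PP by its span: [PP below their complex novel]; [PP below us]; [PP after every experiment] — that makes 3.

3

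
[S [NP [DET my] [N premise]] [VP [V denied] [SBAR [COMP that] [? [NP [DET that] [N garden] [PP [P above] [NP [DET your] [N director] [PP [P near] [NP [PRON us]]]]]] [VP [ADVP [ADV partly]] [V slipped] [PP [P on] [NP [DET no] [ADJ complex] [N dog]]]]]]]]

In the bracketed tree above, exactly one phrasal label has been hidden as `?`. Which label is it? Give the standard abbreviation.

S

The `?` node immediately contains: NP, VP. That is the internal structure of a clause, so the label is S.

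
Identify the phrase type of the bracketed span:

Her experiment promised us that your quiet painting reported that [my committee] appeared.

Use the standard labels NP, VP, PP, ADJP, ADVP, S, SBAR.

NP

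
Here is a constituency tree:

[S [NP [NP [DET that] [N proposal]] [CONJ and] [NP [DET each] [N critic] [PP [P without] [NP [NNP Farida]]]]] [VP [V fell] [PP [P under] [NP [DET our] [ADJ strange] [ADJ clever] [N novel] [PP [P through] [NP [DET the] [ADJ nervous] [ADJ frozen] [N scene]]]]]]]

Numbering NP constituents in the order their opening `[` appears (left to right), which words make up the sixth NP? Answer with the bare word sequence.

the nervous frozen scene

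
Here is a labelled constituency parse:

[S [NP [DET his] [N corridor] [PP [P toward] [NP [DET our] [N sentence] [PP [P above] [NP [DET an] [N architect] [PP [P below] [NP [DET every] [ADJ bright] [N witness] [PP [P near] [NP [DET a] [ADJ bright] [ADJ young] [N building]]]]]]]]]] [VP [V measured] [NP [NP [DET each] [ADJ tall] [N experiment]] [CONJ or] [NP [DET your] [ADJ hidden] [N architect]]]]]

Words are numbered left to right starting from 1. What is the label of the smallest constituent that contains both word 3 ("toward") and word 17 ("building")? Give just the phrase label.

PP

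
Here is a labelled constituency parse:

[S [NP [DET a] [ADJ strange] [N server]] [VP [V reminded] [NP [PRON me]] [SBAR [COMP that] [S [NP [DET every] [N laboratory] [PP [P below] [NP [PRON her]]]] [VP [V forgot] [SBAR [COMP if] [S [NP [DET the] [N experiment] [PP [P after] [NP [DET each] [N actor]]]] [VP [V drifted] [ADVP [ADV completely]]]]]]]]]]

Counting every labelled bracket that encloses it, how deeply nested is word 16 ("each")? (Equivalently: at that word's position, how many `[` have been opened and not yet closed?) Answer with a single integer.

11

Counting open brackets not yet closed at "each": [S [VP [SBAR [S [VP [SBAR [S [NP [PP [NP [DET = 11.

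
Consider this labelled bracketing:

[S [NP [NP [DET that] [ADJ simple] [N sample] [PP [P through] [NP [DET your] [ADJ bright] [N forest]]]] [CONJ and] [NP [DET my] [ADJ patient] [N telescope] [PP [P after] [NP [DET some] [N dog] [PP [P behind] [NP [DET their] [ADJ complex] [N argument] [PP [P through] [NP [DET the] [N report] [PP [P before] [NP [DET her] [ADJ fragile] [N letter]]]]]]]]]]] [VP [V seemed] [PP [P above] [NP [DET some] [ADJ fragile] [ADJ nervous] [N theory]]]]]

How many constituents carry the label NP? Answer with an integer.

9

The NP constituents are: [NP that simple sample through your bright forest and my patient telescope after some dog behind their complex argument through the report before her fragile letter]; [NP that simple sample through your bright forest]; [NP your bright forest]; [NP my patient telescope after some dog behind their complex argument through the report before her fragile letter]; [NP some dog behind their complex argument through the report before her fragile letter]; [NP their complex argument through the report before her fragile letter] …. Total: 9.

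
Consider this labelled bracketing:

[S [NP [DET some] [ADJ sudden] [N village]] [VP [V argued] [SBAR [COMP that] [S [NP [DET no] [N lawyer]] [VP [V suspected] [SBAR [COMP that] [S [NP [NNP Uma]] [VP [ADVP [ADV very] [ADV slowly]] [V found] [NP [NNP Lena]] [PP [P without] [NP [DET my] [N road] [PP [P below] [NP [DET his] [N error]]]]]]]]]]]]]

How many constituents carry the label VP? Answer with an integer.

3

The VP constituents are: [VP argued that no lawyer suspected that Uma very slowly found Lena without my road below his error]; [VP suspected that Uma very slowly found Lena without my road below his error]; [VP very slowly found Lena without my road below his error]. Total: 3.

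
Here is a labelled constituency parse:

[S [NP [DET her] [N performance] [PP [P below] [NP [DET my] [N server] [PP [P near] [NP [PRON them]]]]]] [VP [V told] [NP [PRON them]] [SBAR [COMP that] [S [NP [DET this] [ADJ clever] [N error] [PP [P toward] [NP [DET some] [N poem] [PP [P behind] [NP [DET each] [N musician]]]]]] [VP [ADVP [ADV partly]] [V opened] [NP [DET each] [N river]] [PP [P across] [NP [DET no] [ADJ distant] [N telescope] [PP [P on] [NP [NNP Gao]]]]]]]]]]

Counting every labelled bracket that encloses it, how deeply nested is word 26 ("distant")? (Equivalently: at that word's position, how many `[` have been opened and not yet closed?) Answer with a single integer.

8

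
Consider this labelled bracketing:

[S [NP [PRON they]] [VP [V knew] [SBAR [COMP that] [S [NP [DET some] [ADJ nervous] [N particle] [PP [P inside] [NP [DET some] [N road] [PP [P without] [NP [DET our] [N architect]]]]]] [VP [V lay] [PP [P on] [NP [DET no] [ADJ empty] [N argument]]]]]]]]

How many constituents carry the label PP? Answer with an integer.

Scanning left to right, an opening `[PP` appears at word positions 7, 10, 14 — 3 in total.

3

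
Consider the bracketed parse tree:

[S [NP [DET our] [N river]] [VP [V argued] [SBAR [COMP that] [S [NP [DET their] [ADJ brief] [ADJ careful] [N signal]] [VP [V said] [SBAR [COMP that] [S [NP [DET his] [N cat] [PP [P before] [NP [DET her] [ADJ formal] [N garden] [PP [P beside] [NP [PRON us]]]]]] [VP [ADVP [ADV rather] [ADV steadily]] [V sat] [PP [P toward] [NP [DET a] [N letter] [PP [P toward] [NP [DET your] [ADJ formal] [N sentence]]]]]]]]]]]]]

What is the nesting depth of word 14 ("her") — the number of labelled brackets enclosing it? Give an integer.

11

Path from the root down to the word: S → VP → SBAR → S → VP → SBAR → S → NP → PP → NP → DET. That is 11 enclosing brackets.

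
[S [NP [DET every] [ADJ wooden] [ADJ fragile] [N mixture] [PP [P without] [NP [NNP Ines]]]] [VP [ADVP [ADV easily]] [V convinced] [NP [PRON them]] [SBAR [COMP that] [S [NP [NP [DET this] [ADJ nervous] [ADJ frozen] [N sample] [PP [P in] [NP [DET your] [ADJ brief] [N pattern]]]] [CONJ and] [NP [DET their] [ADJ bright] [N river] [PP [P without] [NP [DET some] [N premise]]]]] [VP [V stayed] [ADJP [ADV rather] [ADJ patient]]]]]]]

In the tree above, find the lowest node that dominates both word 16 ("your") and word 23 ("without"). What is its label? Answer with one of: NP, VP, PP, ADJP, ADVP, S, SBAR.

NP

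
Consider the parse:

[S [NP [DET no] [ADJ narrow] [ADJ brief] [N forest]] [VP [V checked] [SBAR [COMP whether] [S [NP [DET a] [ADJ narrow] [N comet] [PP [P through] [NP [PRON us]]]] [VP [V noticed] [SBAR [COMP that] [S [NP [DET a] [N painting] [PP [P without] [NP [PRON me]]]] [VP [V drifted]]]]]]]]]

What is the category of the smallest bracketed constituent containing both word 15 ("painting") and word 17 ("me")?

NP

Both words fall inside [NP a painting without me] (words 14–17), and no smaller constituent contains them both. Label: NP.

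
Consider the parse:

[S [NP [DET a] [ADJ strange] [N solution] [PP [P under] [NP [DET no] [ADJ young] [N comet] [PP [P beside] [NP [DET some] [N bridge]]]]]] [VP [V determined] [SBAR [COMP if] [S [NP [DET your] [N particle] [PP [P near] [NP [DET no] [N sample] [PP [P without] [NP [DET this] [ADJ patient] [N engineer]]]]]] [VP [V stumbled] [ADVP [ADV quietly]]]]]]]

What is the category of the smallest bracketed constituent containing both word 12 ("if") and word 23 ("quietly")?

Both words fall inside [SBAR if your particle near no sample without this patient engineer stumbled quietly] (words 12–23), and no smaller constituent contains them both. Label: SBAR.

SBAR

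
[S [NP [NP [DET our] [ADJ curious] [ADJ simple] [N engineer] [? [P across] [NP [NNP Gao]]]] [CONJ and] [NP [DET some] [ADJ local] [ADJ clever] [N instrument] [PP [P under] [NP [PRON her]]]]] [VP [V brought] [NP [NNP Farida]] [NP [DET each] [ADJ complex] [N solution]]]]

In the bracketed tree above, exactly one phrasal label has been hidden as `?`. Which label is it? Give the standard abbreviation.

The `?` node immediately contains: P 'across', NP. That is the internal structure of a prepositional phrase, so the label is PP.

PP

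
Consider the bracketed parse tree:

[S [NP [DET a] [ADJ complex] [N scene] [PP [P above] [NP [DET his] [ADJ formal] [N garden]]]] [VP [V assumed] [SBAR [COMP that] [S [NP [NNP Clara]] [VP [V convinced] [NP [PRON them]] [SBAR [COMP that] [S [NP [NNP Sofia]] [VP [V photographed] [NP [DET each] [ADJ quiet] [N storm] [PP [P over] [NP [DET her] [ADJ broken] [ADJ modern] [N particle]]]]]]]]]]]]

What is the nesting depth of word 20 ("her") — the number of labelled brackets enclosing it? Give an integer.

12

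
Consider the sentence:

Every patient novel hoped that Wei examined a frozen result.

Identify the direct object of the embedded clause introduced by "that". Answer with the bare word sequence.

a frozen result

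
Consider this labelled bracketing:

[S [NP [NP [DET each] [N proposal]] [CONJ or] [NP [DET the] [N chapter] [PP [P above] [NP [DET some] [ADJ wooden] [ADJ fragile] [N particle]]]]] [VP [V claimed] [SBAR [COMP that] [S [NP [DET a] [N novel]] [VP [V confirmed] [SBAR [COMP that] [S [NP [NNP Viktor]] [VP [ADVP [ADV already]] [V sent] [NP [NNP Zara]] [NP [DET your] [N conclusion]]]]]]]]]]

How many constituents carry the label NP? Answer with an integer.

8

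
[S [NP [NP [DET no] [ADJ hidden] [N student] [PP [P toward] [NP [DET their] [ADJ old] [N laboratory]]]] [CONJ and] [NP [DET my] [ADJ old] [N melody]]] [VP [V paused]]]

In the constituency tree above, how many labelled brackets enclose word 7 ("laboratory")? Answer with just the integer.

Path from the root down to the word: S → NP → NP → PP → NP → N. That is 6 enclosing brackets.

6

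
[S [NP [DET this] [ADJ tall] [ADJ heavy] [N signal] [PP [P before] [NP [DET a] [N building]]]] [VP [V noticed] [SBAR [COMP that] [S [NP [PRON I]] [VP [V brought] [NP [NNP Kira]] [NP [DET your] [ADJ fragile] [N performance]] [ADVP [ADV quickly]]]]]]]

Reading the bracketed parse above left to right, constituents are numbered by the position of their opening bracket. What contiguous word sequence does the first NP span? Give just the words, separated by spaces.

this tall heavy signal before a building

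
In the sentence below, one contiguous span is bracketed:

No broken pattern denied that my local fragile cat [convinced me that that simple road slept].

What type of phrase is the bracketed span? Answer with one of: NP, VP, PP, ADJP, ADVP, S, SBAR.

VP

"convinced" is the head of the bracketed span, so the span is a verb phrase: VP.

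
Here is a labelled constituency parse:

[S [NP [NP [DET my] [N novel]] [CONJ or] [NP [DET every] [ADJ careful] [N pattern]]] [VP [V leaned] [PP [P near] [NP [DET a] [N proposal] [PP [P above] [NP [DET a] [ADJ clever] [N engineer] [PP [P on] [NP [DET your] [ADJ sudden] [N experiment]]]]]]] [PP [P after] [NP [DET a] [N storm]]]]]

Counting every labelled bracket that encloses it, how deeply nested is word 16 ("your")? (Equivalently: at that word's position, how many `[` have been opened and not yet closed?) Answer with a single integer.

9

Path from the root down to the word: S → VP → PP → NP → PP → NP → PP → NP → DET. That is 9 enclosing brackets.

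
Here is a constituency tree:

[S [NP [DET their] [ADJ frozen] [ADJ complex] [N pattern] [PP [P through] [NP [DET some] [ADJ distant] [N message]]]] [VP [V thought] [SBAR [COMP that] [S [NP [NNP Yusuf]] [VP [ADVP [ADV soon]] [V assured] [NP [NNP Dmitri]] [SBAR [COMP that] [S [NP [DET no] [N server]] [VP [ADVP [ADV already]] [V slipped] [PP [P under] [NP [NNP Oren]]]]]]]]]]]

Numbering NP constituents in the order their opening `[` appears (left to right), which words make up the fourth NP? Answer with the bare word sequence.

Dmitri

Opening `[NP` markers occur at word positions 1, 6, 11, 14, 16, 21; the fourth of these opens the constituent [NP Dmitri].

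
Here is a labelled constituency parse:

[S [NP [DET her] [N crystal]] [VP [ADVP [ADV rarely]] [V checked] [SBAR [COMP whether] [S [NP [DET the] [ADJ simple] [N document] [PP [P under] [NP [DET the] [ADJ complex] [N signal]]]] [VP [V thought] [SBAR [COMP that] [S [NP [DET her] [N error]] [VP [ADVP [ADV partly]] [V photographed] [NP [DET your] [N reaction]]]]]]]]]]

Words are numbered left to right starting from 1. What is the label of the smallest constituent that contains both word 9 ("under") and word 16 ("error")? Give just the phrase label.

Word 9 lies under S → VP → SBAR → S → NP → PP → P; word 16 lies under S → VP → SBAR → S → VP → SBAR → S → NP → N. The lowest shared node is the S.

S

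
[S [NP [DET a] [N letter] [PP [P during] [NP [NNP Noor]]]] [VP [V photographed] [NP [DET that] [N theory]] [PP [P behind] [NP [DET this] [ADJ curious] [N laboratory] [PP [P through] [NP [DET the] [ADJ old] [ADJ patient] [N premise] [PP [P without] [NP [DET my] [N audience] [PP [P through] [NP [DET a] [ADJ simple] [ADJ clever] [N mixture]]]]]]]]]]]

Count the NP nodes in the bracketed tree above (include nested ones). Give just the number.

Listing each NP by its span: [NP a letter during Noor]; [NP Noor]; [NP that theory]; [NP this curious laboratory through the old patient premise without my audience through a simple clever mixture]; [NP the old patient premise without my audience through a simple clever mixture]; [NP my audience through a simple clever mixture] … — that makes 7.

7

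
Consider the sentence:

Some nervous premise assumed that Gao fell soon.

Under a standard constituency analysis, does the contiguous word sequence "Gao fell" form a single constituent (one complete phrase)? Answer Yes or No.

No

The sequence begins inside the noun phrase "Gao" and ends inside the verb phrase "fell soon"; it crosses a phrase boundary, so no single node in the tree spans exactly those words.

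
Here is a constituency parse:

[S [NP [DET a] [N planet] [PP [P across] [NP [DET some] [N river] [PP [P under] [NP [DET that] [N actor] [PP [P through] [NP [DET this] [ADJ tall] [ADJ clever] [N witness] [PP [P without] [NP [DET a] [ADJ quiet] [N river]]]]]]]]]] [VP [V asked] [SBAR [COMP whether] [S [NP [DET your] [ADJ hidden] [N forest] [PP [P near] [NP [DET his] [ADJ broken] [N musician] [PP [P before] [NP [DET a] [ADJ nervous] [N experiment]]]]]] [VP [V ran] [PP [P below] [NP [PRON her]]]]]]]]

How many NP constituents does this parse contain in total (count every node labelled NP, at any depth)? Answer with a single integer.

9

Scanning left to right, an opening `[NP` appears at word positions 1, 4, 7, 10, 15, 20, 24, 28, 33 — 9 in total.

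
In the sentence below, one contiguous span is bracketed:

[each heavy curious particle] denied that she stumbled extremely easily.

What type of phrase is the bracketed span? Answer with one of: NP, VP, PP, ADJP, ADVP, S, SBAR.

NP

"particle" is the head of the bracketed span, so the span is a noun phrase: NP.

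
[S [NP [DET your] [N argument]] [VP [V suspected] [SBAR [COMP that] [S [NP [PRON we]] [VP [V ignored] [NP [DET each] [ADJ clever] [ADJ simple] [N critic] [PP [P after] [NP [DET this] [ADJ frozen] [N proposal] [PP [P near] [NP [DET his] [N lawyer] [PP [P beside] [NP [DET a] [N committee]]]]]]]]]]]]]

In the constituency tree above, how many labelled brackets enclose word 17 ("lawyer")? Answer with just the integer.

11

Counting open brackets not yet closed at "lawyer": [S [VP [SBAR [S [VP [NP [PP [NP [PP [NP [N = 11.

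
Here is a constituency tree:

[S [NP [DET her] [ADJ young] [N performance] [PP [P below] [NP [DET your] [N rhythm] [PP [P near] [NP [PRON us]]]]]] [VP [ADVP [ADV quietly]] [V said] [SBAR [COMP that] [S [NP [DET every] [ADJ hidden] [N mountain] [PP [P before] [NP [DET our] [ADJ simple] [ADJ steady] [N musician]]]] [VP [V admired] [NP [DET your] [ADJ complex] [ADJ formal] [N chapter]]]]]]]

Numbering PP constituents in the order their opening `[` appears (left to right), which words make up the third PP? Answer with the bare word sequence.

In left-to-right order the PP constituents are "below your rhythm near us"; "near us"; "before our simple steady musician". Number 3 is "before our simple steady musician".

before our simple steady musician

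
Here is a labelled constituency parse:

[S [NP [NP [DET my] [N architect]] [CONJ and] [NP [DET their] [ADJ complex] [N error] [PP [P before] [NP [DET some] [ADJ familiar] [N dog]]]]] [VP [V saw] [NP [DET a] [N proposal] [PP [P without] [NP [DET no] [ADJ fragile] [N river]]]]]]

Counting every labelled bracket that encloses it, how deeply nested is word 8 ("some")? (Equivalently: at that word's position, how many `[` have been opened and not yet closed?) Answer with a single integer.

Counting open brackets not yet closed at "some": [S [NP [NP [PP [NP [DET = 6.

6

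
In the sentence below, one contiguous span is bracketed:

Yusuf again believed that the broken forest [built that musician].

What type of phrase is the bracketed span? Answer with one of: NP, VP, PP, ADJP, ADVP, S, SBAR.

The bracketed span "built that musician" is headed by "built", making it a verb phrase (VP).

VP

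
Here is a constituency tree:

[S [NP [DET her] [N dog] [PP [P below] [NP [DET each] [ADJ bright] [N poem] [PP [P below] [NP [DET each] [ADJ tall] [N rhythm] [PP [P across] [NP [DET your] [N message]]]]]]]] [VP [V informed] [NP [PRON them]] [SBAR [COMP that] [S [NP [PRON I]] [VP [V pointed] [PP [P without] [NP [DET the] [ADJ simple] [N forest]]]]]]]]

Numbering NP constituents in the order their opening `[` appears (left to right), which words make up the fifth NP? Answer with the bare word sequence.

them

In left-to-right order the NP constituents are "her dog below each bright poem below each tall rhythm across your message"; "each bright poem below each tall rhythm across your message"; "each tall rhythm across your message"; "your message"; "them"; "I"; "the simple forest". Number 5 is "them".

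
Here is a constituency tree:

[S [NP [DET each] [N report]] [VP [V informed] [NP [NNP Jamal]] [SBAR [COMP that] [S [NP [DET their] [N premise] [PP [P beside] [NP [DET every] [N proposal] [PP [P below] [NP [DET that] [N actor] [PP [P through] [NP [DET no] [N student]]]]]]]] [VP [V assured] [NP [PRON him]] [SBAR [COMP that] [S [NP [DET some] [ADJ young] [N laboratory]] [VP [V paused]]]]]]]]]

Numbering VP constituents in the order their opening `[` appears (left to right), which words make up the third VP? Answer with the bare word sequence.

paused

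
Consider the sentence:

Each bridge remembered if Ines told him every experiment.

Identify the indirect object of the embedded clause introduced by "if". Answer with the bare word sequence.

him

"told" heads the VP of the embedded clause introduced by "if", and "him" is its indirect object.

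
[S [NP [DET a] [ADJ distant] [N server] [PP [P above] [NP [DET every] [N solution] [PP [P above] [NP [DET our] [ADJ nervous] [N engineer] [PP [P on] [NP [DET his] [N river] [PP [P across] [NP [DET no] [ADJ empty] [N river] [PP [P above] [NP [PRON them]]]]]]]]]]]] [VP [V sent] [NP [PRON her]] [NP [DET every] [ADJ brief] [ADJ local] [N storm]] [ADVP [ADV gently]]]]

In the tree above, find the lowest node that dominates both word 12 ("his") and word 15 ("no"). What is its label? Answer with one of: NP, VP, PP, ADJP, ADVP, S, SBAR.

NP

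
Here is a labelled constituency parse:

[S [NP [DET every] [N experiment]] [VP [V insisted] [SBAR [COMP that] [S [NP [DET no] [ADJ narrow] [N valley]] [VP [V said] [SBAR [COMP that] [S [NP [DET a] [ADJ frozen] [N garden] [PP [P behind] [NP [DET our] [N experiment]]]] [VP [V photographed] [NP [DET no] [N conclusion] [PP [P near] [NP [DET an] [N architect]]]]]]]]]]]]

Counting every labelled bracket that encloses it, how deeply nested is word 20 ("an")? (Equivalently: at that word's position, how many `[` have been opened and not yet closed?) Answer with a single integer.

12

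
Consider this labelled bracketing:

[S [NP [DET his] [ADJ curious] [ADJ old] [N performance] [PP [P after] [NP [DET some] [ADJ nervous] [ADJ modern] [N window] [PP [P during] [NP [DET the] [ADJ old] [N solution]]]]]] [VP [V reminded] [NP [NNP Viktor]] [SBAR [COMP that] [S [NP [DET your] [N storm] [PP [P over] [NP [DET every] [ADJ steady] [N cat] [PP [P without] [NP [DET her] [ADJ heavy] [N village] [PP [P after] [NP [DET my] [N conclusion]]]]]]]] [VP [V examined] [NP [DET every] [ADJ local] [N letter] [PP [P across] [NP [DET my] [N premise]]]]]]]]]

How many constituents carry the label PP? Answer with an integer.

6

The PP constituents are: [PP after some nervous modern window during the old solution]; [PP during the old solution]; [PP over every steady cat without her heavy village after my conclusion]; [PP without her heavy village after my conclusion]; [PP after my conclusion]; [PP across my premise]. Total: 6.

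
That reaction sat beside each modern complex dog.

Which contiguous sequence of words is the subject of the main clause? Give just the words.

that reaction

In the main clause the verb is "sat"; the NP preceding it, "that reaction", is the subject.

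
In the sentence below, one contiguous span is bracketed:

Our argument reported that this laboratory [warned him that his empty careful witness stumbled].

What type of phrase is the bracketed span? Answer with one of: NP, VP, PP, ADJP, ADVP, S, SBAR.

VP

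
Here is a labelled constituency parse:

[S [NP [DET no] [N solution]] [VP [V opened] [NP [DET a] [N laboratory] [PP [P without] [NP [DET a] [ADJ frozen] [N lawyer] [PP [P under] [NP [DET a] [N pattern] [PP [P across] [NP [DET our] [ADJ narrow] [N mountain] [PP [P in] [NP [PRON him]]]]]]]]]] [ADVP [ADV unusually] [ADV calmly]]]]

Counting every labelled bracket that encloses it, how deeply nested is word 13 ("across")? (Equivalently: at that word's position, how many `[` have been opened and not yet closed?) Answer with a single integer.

9

Path from the root down to the word: S → VP → NP → PP → NP → PP → NP → PP → P. That is 9 enclosing brackets.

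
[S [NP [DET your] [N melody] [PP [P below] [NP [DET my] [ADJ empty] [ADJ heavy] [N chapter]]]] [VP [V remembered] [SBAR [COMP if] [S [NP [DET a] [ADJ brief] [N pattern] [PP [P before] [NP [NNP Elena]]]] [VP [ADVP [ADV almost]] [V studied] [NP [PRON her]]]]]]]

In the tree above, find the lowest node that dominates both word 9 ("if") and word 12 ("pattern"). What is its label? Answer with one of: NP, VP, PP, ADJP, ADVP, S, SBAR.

Word 9 lies under S → VP → SBAR → COMP; word 12 lies under S → VP → SBAR → S → NP → N. The lowest shared node is the SBAR.

SBAR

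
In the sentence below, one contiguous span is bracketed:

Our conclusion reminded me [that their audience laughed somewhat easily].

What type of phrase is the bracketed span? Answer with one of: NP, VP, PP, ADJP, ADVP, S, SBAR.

SBAR

The span is built around the complementizer "that" — a subordinate clause (SBAR).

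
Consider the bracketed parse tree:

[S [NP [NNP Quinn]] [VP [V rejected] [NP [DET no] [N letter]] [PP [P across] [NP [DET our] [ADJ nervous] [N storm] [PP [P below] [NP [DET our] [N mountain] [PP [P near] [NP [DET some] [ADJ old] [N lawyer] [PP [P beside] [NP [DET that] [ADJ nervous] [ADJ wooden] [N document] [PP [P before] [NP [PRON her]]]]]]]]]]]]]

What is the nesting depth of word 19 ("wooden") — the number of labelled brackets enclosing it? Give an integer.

11

The word sits inside ADJ, which is inside NP, inside PP, inside NP, inside PP, inside NP, inside PP, inside NP, inside PP, inside VP, inside S — 11 brackets in all.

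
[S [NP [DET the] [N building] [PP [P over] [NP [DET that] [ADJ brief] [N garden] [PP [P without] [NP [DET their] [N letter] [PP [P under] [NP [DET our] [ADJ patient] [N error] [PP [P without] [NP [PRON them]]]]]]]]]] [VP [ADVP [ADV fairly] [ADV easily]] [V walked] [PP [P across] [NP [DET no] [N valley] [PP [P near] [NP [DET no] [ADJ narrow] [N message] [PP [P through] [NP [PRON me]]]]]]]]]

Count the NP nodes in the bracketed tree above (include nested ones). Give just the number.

8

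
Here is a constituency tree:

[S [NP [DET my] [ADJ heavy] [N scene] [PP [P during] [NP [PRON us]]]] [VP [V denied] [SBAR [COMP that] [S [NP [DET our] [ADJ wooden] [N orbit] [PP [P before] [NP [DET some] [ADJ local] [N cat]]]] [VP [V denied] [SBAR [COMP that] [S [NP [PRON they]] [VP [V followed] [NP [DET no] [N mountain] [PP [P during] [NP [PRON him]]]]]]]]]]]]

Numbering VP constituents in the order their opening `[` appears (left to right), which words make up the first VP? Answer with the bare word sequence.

denied that our wooden orbit before some local cat denied that they followed no mountain during him

In left-to-right order the VP constituents are "denied that our wooden orbit before some local cat denied that they followed no mountain during him"; "denied that they followed no mountain during him"; "followed no mountain during him". Number 1 is "denied that our wooden orbit before some local cat denied that they followed no mountain during him".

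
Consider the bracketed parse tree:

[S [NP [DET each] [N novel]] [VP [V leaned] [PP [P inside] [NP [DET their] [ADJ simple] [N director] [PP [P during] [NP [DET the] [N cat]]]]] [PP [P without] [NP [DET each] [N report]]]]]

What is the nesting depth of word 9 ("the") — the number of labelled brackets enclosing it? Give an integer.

7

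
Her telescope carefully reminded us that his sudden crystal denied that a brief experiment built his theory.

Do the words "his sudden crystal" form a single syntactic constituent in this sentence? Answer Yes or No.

Yes

The sequence corresponds to a single NP node — the noun phrase "his sudden crystal".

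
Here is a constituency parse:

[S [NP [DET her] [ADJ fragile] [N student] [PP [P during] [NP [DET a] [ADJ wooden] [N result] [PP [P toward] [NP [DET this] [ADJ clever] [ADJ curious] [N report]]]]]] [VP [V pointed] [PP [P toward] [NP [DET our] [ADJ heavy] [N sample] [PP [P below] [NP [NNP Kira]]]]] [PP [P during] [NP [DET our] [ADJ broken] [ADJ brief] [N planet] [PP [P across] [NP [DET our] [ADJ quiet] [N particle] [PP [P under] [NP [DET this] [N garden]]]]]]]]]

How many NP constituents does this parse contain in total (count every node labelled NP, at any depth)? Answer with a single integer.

8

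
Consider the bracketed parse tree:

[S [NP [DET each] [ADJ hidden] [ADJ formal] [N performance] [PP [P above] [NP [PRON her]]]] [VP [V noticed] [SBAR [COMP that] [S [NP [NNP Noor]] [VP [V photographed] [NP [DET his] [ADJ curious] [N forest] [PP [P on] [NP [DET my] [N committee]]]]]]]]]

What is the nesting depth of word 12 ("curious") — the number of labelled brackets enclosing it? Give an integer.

7

The word sits inside ADJ, which is inside NP, inside VP, inside S, inside SBAR, inside VP, inside S — 7 brackets in all.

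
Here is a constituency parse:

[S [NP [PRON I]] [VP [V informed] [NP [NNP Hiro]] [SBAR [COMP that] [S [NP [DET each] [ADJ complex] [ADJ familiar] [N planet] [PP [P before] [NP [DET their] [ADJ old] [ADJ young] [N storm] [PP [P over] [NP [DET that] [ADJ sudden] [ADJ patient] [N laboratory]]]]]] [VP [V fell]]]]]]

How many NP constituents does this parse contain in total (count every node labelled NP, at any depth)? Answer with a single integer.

5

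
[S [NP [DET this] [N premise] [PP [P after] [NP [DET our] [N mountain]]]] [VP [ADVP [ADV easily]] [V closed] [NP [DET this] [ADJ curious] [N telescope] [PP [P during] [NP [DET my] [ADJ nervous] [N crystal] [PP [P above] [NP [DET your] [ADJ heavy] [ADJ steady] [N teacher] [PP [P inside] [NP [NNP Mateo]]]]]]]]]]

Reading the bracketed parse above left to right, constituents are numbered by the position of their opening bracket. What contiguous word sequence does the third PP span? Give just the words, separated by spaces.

above your heavy steady teacher inside Mateo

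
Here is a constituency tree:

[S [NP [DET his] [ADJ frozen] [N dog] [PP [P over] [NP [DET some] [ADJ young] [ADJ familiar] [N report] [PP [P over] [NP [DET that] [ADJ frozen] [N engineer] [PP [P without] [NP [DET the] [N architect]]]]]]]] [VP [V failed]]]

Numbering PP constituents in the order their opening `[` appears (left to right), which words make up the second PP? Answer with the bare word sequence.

over that frozen engineer without the architect

The PP opening brackets appear, in order, over: "over some young familiar report over that frozen engineer without the architect"; "over that frozen engineer without the architect"; "without the architect". The second one spans "over that frozen engineer without the architect".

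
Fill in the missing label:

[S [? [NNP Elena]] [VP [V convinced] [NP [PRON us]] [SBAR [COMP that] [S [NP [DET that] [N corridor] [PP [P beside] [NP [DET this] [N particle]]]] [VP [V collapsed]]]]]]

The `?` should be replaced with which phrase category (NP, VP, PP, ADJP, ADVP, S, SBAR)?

NP

A constituent whose immediate children are NNP 'Elena' is a noun phrase: NP.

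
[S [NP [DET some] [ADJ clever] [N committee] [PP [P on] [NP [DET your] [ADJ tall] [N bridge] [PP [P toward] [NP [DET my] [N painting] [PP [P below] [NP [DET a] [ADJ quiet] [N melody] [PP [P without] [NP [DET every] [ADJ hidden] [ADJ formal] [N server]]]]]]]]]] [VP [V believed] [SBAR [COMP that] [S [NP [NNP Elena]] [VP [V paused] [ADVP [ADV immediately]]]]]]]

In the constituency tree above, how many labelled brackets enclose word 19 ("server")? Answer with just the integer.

Path from the root down to the word: S → NP → PP → NP → PP → NP → PP → NP → PP → NP → N. That is 11 enclosing brackets.

11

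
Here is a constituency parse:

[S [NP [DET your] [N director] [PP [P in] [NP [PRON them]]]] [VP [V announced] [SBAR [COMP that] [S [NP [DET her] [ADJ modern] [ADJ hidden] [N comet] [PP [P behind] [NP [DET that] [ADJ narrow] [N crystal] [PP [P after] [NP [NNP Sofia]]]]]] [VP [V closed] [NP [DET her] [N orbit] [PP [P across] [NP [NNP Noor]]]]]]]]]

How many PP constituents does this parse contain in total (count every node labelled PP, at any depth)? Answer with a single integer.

The PP constituents are: [PP in them]; [PP behind that narrow crystal after Sofia]; [PP after Sofia]; [PP across Noor]. Total: 4.

4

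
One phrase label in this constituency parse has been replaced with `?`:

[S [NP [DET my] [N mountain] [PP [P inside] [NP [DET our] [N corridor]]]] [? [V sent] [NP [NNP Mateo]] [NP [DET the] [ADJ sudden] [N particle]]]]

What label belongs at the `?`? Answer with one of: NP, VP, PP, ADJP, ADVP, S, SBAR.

VP

A constituent whose immediate children are V 'sent', NP, NP is a verb phrase: VP.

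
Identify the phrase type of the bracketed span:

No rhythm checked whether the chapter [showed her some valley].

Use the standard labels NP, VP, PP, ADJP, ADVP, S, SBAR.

VP

The span is built around the verb "showed" — a verb phrase (VP).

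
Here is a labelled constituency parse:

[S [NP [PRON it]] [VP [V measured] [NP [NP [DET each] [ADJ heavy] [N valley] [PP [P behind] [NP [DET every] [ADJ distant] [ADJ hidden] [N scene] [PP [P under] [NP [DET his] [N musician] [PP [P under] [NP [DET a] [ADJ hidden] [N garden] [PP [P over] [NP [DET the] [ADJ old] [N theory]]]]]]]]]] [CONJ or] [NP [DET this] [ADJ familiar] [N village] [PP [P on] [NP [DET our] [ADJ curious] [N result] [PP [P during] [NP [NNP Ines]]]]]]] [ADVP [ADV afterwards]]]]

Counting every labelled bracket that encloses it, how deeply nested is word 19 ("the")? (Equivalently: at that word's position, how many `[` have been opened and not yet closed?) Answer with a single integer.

13

The word sits inside DET, which is inside NP, inside PP, inside NP, inside PP, inside NP, inside PP, inside NP, inside PP, inside NP, inside NP, inside VP, inside S — 13 brackets in all.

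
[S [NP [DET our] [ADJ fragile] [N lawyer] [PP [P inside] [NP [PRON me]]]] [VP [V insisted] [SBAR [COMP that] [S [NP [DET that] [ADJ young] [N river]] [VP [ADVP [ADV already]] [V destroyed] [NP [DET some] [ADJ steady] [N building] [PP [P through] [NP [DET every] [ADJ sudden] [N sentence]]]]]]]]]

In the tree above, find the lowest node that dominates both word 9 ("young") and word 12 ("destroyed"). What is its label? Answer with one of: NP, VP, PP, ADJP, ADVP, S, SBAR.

Both words fall inside [S that young river already destroyed some steady building through every sudden sentence] (words 8–19), and no smaller constituent contains them both. Label: S.

S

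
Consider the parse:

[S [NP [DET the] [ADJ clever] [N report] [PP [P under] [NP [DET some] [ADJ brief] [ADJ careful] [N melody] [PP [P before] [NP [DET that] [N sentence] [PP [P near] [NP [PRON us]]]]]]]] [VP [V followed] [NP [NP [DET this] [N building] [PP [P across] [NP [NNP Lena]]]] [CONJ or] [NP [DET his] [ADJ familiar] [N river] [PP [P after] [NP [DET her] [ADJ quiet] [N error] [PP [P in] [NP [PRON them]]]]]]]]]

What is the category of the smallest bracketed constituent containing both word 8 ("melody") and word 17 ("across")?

The smallest bracket enclosing both words is [S the clever report under some brief careful melody before that sentence near us followed this building across Lena or his familiar river after her quiet error in them], so the label is S.

S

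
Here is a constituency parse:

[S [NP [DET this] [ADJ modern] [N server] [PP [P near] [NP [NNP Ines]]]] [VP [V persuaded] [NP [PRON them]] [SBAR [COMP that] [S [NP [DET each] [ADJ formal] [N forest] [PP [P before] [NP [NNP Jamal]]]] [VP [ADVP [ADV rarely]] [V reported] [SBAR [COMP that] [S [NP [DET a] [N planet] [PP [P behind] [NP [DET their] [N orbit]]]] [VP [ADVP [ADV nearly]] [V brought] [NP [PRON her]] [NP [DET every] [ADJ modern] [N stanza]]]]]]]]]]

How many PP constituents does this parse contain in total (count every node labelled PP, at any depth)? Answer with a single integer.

3

Scanning left to right, an opening `[PP` appears at word positions 4, 12, 19 — 3 in total.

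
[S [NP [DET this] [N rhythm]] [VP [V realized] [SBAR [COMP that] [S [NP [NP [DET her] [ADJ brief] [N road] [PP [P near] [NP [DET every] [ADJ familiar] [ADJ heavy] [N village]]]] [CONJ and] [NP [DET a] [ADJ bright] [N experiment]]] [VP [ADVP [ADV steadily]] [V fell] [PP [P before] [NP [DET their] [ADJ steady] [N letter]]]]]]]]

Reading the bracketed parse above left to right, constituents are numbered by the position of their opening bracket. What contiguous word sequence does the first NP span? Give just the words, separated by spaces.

The NP opening brackets appear, in order, over: "this rhythm"; "her brief road near every familiar heavy village and a bright experiment"; "her brief road near every familiar heavy village"; "every familiar heavy village"; "a bright experiment"; "their steady letter". The first one spans "this rhythm".

this rhythm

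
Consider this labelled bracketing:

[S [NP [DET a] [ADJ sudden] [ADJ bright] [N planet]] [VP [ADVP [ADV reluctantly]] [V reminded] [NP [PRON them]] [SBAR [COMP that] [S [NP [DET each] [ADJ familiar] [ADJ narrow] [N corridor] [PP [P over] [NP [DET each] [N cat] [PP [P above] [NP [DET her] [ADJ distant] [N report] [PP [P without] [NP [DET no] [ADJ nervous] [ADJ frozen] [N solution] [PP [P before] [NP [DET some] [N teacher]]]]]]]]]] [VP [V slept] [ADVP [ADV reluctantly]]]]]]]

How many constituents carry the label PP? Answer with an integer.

4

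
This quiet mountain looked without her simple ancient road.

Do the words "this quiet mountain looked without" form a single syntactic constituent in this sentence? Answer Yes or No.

No

"this" belongs to the noun phrase "this quiet mountain" while "without" belongs to the verb phrase "looked without her simple ancient road"; a span that runs across that boundary is not a single phrase.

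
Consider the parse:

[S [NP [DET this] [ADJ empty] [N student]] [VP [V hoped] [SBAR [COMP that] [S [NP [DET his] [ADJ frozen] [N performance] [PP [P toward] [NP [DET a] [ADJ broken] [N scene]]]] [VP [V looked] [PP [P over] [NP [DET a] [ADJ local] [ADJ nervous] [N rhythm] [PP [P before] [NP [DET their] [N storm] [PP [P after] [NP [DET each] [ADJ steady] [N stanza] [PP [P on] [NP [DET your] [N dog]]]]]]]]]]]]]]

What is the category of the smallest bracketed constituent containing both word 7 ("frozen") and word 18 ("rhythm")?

S

The smallest bracket enclosing both words is [S his frozen performance toward a broken scene looked over a local nervous rhythm before their storm after each steady stanza on your dog], so the label is S.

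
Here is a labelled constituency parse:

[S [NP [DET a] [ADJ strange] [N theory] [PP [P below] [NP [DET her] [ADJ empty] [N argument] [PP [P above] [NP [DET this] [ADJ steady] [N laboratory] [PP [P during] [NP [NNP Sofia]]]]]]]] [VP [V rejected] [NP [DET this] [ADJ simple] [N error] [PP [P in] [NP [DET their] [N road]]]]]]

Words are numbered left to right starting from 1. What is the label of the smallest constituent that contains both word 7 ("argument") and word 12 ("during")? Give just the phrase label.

NP

Both words fall inside [NP her empty argument above this steady laboratory during Sofia] (words 5–13), and no smaller constituent contains them both. Label: NP.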